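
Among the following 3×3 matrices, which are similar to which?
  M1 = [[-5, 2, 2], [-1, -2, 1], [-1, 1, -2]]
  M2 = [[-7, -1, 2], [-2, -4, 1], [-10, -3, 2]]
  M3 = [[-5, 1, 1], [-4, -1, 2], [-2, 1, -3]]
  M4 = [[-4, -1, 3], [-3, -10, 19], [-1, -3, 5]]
Characteristic polynomials: χ_{M1} = (x + 3)^3, χ_{M2} = (x + 3)^3, χ_{M3} = (x + 3)^3, χ_{M4} = (x + 3)^3.

{M1}: invariant factors x + 3, (x + 3)^2.

{M2, M3, M4}: invariant factors (x + 3)^3.

Matrices are similar if and only if their invariant-factor lists agree; the partition into similarity classes is {M1}, {M2, M3, M4}.

2 classes: {M1}, {M2, M3, M4}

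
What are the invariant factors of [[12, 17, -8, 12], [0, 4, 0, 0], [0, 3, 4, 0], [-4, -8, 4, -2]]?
The Jordan structure of A has elementary divisors (x - 4)^2, (x - 4), (x - 6). Arranging the block sizes at each eigenvalue in decreasing order and taking row products gives the invariant factors.

Invariant factors (smallest first, each dividing the next): x - 4, (x - 6)(x - 4)^2.

Check: the last factor (x - 6)(x - 4)^2 is the minimal polynomial, and the product (x - 6)(x - 4)^3 is the characteristic polynomial.

x - 4, (x - 6)(x - 4)^2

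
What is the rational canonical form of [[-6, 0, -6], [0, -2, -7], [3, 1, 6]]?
The invariant factors of A (the non-unit diagonal entries of the Smith normal form of xI - A over ℚ[x]) are (x - 2)(x^2 + 4x - 3), each dividing the next. The characteristic polynomial is their product, (x - 2)(x^2 + 4x - 3).

The rational canonical form is the block-diagonal matrix of companion matrices C(f_i):
R = [[0, 0, -6], [1, 0, 11], [0, 1, -2]].

Note the characteristic polynomial does not split into linear factors over ℚ, so A has no Jordan form over ℚ; the rational canonical form exists over any field.

R = [[0, 0, -6], [1, 0, 11], [0, 1, -2]]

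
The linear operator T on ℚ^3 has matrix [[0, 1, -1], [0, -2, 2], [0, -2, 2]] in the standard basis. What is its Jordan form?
The characteristic polynomial is det(xI - A) = x^3, so the eigenvalues are 0 (algebraic multiplicity 3).

For λ = 0: rank(A) = 1, rank(A^2) = 0. The eigenspace has dimension 3 - 1 = 2, so there are 2 Jordan blocks; the rank sequence gives block sizes [2, 1].

Assembling the blocks gives the Jordan form J above.

J = [[0, 1, 0], [0, 0, 0], [0, 0, 0]]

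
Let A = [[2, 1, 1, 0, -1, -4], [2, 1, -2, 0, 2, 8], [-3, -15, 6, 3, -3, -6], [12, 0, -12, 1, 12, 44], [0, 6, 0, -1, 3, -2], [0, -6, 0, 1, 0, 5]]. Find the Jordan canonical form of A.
The characteristic polynomial is det(xI - A) = (x - 3)^6, so the eigenvalues are 3 (algebraic multiplicity 6).

For λ = 3: rank(A - 3I) = 2, rank((A - 3I)^2) = 0. The eigenspace has dimension 6 - 2 = 4, so there are 4 Jordan blocks; the rank sequence gives block sizes [2, 2, 1, 1].

Assembling the blocks gives the Jordan form J above.

J = [[3, 1, 0, 0, 0, 0], [0, 3, 0, 0, 0, 0], [0, 0, 3, 1, 0, 0], [0, 0, 0, 3, 0, 0], [0, 0, 0, 0, 3, 0], [0, 0, 0, 0, 0, 3]]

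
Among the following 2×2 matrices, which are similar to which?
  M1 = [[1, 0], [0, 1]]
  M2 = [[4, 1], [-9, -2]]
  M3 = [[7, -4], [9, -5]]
2 classes: {M1}, {M2, M3}

Characteristic polynomials: χ_{M1} = (x - 1)^2, χ_{M2} = (x - 1)^2, χ_{M3} = (x - 1)^2.

{M1}: invariant factors x - 1, x - 1.

{M2, M3}: invariant factors (x - 1)^2.

Matrices are similar if and only if their invariant-factor lists agree; the partition into similarity classes is {M1}, {M2, M3}.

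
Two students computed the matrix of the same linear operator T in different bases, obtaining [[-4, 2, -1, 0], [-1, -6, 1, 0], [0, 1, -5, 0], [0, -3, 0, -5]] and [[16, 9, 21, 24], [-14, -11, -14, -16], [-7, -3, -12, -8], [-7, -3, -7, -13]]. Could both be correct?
No.

Both have characteristic polynomial (x + 5)^4, but the minimal polynomial of A is (x + 5)^3 while the minimal polynomial of B is (x + 5)^2. The minimal polynomial is a similarity invariant, so A and B are not similar.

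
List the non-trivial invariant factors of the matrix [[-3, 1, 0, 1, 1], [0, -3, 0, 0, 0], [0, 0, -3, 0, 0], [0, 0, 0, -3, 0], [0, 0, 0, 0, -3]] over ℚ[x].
The Jordan structure of A has elementary divisors (x + 3)^2, (x + 3), (x + 3), (x + 3). Arranging the block sizes at each eigenvalue in decreasing order and taking row products gives the invariant factors.

Invariant factors (smallest first, each dividing the next): x + 3, x + 3, x + 3, (x + 3)^2.

Check: the last factor (x + 3)^2 is the minimal polynomial, and the product (x + 3)^5 is the characteristic polynomial.

x + 3, x + 3, x + 3, (x + 3)^2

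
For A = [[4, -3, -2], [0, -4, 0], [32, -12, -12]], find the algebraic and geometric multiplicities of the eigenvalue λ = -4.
algebraic multiplicity 3, geometric multiplicity 2

The characteristic polynomial is (x + 4)^3, so the factor x + 4 appears with exponent 3: the algebraic multiplicity is 3.

rank(A + 4I) = 1, so the eigenspace has dimension 3 - 1 = 2: the geometric multiplicity is 2.

Since 2 < 3, A is not diagonalizable.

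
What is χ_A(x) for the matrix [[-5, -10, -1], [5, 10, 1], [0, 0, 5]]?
xI - A = [[x + 5, 10, 1], [-5, x - 10, -1], [0, 0, x - 5]].

Expanding det(xI - A) along the first row:
det(xI - A) = + (x + 5)·det([[x - 10, -1], [0, x - 5]]) - (10)·det([[-5, -1], [0, x - 5]]) + (1)·det([[-5, x - 10], [0, 0]]).

Evaluating gives χ_A(x) = x^3 - 10x^2 + 25x = x(x - 5)^2.

χ_A(x) = x(x - 5)^2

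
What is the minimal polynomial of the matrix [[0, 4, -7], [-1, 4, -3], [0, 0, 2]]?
The characteristic polynomial factors as (x - 2)^3. The minimal polynomial is ∏(x - λ)^{k_λ} where k_λ is the size of the largest Jordan block at λ.

For λ = 2: rank(A - 2I) = 2, and the largest Jordan block has size 3 (the smallest k with rank((A - 2I)^k) = rank((A - 2I)^(k+1))).

So m_A(x) = (x - 2)^3.

m_A(x) = (x - 2)^3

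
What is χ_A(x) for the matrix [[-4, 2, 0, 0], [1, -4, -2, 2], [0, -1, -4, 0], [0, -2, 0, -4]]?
xI - A = [[x + 4, -2, 0, 0], [-1, x + 4, 2, -2], [0, 1, x + 4, 0], [0, 2, 0, x + 4]].

Expanding det(xI - A) along the first row:
det(xI - A) = + (x + 4)·det([[x + 4, 2, -2], [1, x + 4, 0], [2, 0, x + 4]]) - (-2)·det([[-1, 2, -2], [0, x + 4, 0], [0, 0, x + 4]]) + (0)·det([[-1, x + 4, -2], [0, 1, 0], [0, 2, x + 4]]) - (0)·det([[-1, x + 4, 2], [0, 1, x + 4], [0, 2, 0]]).

Evaluating gives χ_A(x) = x^4 + 16x^3 + 96x^2 + 256x + 256 = (x + 4)^4.

χ_A(x) = (x + 4)^4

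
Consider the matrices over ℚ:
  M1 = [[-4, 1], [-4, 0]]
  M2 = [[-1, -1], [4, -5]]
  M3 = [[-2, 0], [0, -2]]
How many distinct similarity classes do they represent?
Characteristic polynomials: χ_{M1} = (x + 2)^2, χ_{M2} = (x + 3)^2, χ_{M3} = (x + 2)^2.

{M1}: invariant factors (x + 2)^2.

{M2}: invariant factors (x + 3)^2.

{M3}: invariant factors x + 2, x + 2.

Matrices are similar if and only if their invariant-factor lists agree; the partition into similarity classes is {M1}, {M2}, {M3}.

3 classes: {M1}, {M2}, {M3}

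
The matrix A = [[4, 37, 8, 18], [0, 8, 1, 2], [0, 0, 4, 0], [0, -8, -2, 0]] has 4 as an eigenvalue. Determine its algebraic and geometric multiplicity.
The characteristic polynomial is (x - 4)^4, so the factor x - 4 appears with exponent 4: the algebraic multiplicity is 4.

rank(A - 4I) = 2, so the eigenspace has dimension 4 - 2 = 2: the geometric multiplicity is 2.

Since 2 < 4, A is not diagonalizable.

algebraic multiplicity 4, geometric multiplicity 2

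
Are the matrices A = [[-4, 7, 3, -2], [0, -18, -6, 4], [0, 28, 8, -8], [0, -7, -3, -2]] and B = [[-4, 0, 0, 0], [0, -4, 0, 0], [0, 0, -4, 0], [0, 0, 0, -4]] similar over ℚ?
Both have characteristic polynomial (x + 4)^4, but the minimal polynomial of A is (x + 4)^2 while the minimal polynomial of B is x + 4. The minimal polynomial is a similarity invariant, so A and B are not similar.

No.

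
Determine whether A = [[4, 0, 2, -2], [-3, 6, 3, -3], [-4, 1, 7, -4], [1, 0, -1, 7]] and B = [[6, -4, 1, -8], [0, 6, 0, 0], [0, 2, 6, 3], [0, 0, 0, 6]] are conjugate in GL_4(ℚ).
Two matrices over a field are similar if and only if they have the same invariant factors.

Both A and B have characteristic polynomial (x - 6)^4 and minimal polynomial (x - 6)^3. Computing further, both have invariant factors x - 6, (x - 6)^3. Hence A and B are similar.

Yes.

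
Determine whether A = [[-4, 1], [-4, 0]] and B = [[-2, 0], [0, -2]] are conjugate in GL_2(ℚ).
No.

Both have characteristic polynomial (x + 2)^2, but the minimal polynomial of A is (x + 2)^2 while the minimal polynomial of B is x + 2. The minimal polynomial is a similarity invariant, so A and B are not similar.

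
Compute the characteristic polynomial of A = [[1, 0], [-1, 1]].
χ_A(x) = (x - 1)^2

xI - A = [[x - 1, 0], [1, x - 1]].

Expanding det(xI - A) along the first row:
det(xI - A) = + (x - 1)·det([[x - 1]]) - (0)·det([[1]]).

Evaluating gives χ_A(x) = x^2 - 2x + 1 = (x - 1)^2.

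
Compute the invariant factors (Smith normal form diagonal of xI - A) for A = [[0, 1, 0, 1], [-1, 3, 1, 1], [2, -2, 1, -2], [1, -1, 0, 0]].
The Jordan structure of A has elementary divisors (x - 1)^3, (x - 1). Arranging the block sizes at each eigenvalue in decreasing order and taking row products gives the invariant factors.

Invariant factors (smallest first, each dividing the next): x - 1, (x - 1)^3.

Check: the last factor (x - 1)^3 is the minimal polynomial, and the product (x - 1)^4 is the characteristic polynomial.

x - 1, (x - 1)^3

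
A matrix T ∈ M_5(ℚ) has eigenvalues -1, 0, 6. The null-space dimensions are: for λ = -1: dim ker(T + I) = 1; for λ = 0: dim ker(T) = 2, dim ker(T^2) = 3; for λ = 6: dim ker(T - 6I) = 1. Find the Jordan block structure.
Jordan blocks: (-1, 1), (0, 2), (0, 1), (6, 1)

λ = -1: successive nullity increments [1] count blocks of size ≥ k; block sizes are [1].
λ = 0: successive nullity increments [2, 1] count blocks of size ≥ k; block sizes are [2, 1].
λ = 6: successive nullity increments [1] count blocks of size ≥ k; block sizes are [1].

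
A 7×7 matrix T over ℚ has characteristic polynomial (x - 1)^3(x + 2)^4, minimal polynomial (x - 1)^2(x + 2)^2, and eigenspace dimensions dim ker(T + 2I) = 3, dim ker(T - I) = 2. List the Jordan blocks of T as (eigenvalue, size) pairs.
λ = -2: algebraic multiplicity 4 (exponent in χ_T), largest block size 2 (exponent in m_T), 3 blocks (geometric multiplicity). These force block sizes [2, 1, 1].
λ = 1: algebraic multiplicity 3 (exponent in χ_T), largest block size 2 (exponent in m_T), 2 blocks (geometric multiplicity). These force block sizes [2, 1].

Jordan blocks: (-2, 2), (-2, 1), (-2, 1), (1, 2), (1, 1)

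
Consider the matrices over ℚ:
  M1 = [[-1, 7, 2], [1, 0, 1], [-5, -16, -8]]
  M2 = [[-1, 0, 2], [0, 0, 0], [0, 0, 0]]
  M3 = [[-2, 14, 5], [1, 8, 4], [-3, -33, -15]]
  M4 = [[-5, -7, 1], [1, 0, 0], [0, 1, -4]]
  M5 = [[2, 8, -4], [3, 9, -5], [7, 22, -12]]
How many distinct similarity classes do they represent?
3 classes: {M1, M3, M4}, {M2}, {M5}

Characteristic polynomials: χ_{M1} = (x + 3)^3, χ_{M2} = x^2(x + 1), χ_{M3} = (x + 3)^3, χ_{M4} = (x + 3)^3, χ_{M5} = x^2(x + 1).

{M1, M3, M4}: invariant factors (x + 3)^3.

{M2}: invariant factors x, x(x + 1).

{M5}: invariant factors x^2(x + 1).

Matrices are similar if and only if their invariant-factor lists agree; the partition into similarity classes is {M1, M3, M4}, {M2}, {M5}.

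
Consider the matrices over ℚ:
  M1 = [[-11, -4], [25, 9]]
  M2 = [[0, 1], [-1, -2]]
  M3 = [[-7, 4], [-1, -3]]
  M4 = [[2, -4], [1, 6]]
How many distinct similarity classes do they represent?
3 classes: {M1, M2}, {M3}, {M4}

Characteristic polynomials: χ_{M1} = (x + 1)^2, χ_{M2} = (x + 1)^2, χ_{M3} = (x + 5)^2, χ_{M4} = (x - 4)^2.

{M1, M2}: invariant factors (x + 1)^2.

{M3}: invariant factors (x + 5)^2.

{M4}: invariant factors (x - 4)^2.

Matrices are similar if and only if their invariant-factor lists agree; the partition into similarity classes is {M1, M2}, {M3}, {M4}.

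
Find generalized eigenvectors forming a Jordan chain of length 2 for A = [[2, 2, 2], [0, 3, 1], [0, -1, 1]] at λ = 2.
v_1 = [[2, 2, -1]]^T, v_2 = [[2, 1, -1]]^T

We seek v_1 ∈ ker((A - 2I)^2) \ ker(A - 2I), then set v_{i+1} = (A - 2I) v_i.

One such chain is v_1 = [[2, 2, -1]]^T, v_2 = [[2, 1, -1]]^T. Check: (A - 2I) v_2 = [[0, 0, 0]]^T = 0.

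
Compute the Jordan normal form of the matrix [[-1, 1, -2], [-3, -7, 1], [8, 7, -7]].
J = [[-5, 1, 0], [0, -5, 1], [0, 0, -5]]

The characteristic polynomial is det(xI - A) = (x + 5)^3, so the eigenvalues are -5 (algebraic multiplicity 3).

For λ = -5: rank(A + 5I) = 2, rank((A + 5I)^2) = 1, rank((A + 5I)^3) = 0. The eigenspace has dimension 3 - 2 = 1, so there is 1 Jordan block; the rank sequence gives block sizes [3].

Assembling the blocks gives the Jordan form J above.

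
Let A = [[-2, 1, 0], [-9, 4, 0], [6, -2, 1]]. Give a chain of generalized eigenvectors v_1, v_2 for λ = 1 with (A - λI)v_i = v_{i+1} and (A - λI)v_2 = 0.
We seek v_1 ∈ ker((A - I)^2) \ ker(A - I), then set v_{i+1} = (A - I) v_i.

One such chain is v_1 = [[0, 1, 0]]^T, v_2 = [[1, 3, -2]]^T. Check: (A - I) v_2 = [[0, 0, 0]]^T = 0.

v_1 = [[0, 1, 0]]^T, v_2 = [[1, 3, -2]]^T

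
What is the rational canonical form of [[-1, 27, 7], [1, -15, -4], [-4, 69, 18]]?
R = [[0, 0, 3], [1, 0, -4], [0, 1, 2]]

The invariant factors of A (the non-unit diagonal entries of the Smith normal form of xI - A over ℚ[x]) are (x - 1)(x^2 - x + 3), each dividing the next. The characteristic polynomial is their product, (x - 1)(x^2 - x + 3).

The rational canonical form is the block-diagonal matrix of companion matrices C(f_i):
R = [[0, 0, 3], [1, 0, -4], [0, 1, 2]].

Note the characteristic polynomial does not split into linear factors over ℚ, so A has no Jordan form over ℚ; the rational canonical form exists over any field.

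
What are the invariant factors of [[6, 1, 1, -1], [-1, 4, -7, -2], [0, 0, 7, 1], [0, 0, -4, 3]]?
(x - 5)^2, (x - 5)^2

The Jordan structure of A has elementary divisors (x - 5)^2, (x - 5)^2. Arranging the block sizes at each eigenvalue in decreasing order and taking row products gives the invariant factors.

Invariant factors (smallest first, each dividing the next): (x - 5)^2, (x - 5)^2.

Check: the last factor (x - 5)^2 is the minimal polynomial, and the product (x - 5)^4 is the characteristic polynomial.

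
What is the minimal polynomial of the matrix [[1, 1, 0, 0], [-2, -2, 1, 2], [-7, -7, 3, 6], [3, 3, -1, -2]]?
The characteristic polynomial factors as x^4. The minimal polynomial is ∏(x - λ)^{k_λ} where k_λ is the size of the largest Jordan block at λ.

For λ = 0: rank(A) = 2, and the largest Jordan block has size 3 (the smallest k with rank(A^k) = rank(A^(k+1))).

So m_A(x) = x^3.

m_A(x) = x^3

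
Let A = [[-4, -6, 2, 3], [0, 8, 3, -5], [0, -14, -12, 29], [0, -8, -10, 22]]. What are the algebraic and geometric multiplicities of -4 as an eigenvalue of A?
The characteristic polynomial is (x - 6)^3(x + 4), so the factor x + 4 appears with exponent 1: the algebraic multiplicity is 1.

rank(A + 4I) = 3, so the eigenspace has dimension 4 - 3 = 1: the geometric multiplicity is 1.

algebraic multiplicity 1, geometric multiplicity 1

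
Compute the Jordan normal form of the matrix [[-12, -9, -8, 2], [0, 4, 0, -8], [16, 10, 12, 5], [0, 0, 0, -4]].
J = [[-4, 1, 0, 0], [0, -4, 0, 0], [0, 0, 4, 1], [0, 0, 0, 4]]

The characteristic polynomial is det(xI - A) = (x - 4)^2(x + 4)^2, so the eigenvalues are -4 (algebraic multiplicity 2), 4 (algebraic multiplicity 2).

For λ = -4: rank(A + 4I) = 3, rank((A + 4I)^2) = 2. The eigenspace has dimension 4 - 3 = 1, so there is 1 Jordan block; the rank sequence gives block sizes [2].

For λ = 4: rank(A - 4I) = 3, rank((A - 4I)^2) = 2. The eigenspace has dimension 4 - 3 = 1, so there is 1 Jordan block; the rank sequence gives block sizes [2].

Assembling the blocks gives the Jordan form J above.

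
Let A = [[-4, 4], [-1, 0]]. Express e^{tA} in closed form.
e^{tA} = [[(1 - 2*t)*e^{-2*t}, 4*t*e^{-2*t}], [-t*e^{-2*t}, (2*t + 1)*e^{-2*t}]]

A has Jordan form J = [[-2, 1], [0, -2]] with A = PJP^{-1}, so e^{tA} = P e^{tJ} P^{-1}.

For a Jordan block J_k(λ), e^{tJ_k(λ)} = e^{λt} · (I + tN + t^2 N^2/2! + ... + t^{k-1} N^{k-1}/(k-1)!) where N is the nilpotent superdiagonal part.

Assembling the blocks and conjugating back gives the entries of e^{tA} as shown above.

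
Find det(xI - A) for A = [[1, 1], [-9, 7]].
χ_A(x) = (x - 4)^2

xI - A = [[x - 1, -1], [9, x - 7]].

Expanding det(xI - A) along the first row:
det(xI - A) = + (x - 1)·det([[x - 7]]) - (-1)·det([[9]]).

Evaluating gives χ_A(x) = x^2 - 8x + 16 = (x - 4)^2.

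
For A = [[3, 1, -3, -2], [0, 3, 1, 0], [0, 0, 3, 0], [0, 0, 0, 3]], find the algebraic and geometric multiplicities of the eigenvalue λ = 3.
The characteristic polynomial is (x - 3)^4, so the factor x - 3 appears with exponent 4: the algebraic multiplicity is 4.

rank(A - 3I) = 2, so the eigenspace has dimension 4 - 2 = 2: the geometric multiplicity is 2.

Since 2 < 4, A is not diagonalizable.

algebraic multiplicity 4, geometric multiplicity 2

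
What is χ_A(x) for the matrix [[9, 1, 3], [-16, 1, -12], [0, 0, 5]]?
χ_A(x) = (x - 5)^3

xI - A = [[x - 9, -1, -3], [16, x - 1, 12], [0, 0, x - 5]].

Expanding det(xI - A) along the first row:
det(xI - A) = + (x - 9)·det([[x - 1, 12], [0, x - 5]]) - (-1)·det([[16, 12], [0, x - 5]]) + (-3)·det([[16, x - 1], [0, 0]]).

Evaluating gives χ_A(x) = x^3 - 15x^2 + 75x - 125 = (x - 5)^3.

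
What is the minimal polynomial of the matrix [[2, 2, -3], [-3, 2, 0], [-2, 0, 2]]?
m_A(x) = (x - 2)^3

The characteristic polynomial factors as (x - 2)^3. The minimal polynomial is ∏(x - λ)^{k_λ} where k_λ is the size of the largest Jordan block at λ.

For λ = 2: rank(A - 2I) = 2, and the largest Jordan block has size 3 (the smallest k with rank((A - 2I)^k) = rank((A - 2I)^(k+1))).

So m_A(x) = (x - 2)^3.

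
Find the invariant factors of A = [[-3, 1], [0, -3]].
The Jordan structure of A has elementary divisors (x + 3)^2. Arranging the block sizes at each eigenvalue in decreasing order and taking row products gives the invariant factors.

Invariant factors (smallest first, each dividing the next): (x + 3)^2.

Check: the last factor (x + 3)^2 is the minimal polynomial, and the product (x + 3)^2 is the characteristic polynomial.

(x + 3)^2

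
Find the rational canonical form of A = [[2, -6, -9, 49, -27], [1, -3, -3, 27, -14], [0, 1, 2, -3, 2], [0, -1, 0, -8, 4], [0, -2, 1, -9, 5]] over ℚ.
The invariant factors of A (the non-unit diagonal entries of the Smith normal form of xI - A over ℚ[x]) are (x - 2)(x + 4)(x^3 - x - 1), each dividing the next. The characteristic polynomial is their product, (x - 2)(x + 4)(x^3 - x - 1).

The rational canonical form is the block-diagonal matrix of companion matrices C(f_i):
R = [[0, 0, 0, 0, -8], [1, 0, 0, 0, -6], [0, 1, 0, 0, 3], [0, 0, 1, 0, 9], [0, 0, 0, 1, -2]].

Note the characteristic polynomial does not split into linear factors over ℚ, so A has no Jordan form over ℚ; the rational canonical form exists over any field.

R = [[0, 0, 0, 0, -8], [1, 0, 0, 0, -6], [0, 1, 0, 0, 3], [0, 0, 1, 0, 9], [0, 0, 0, 1, -2]]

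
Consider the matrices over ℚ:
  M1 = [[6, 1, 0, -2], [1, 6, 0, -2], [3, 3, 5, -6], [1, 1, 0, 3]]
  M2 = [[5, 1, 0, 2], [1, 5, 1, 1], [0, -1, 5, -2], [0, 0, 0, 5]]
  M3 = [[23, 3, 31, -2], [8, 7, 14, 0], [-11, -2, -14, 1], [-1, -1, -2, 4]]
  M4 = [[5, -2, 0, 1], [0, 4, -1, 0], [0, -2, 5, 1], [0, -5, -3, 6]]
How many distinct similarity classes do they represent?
2 classes: {M1}, {M2, M3, M4}

Characteristic polynomials: χ_{M1} = (x - 5)^4, χ_{M2} = (x - 5)^4, χ_{M3} = (x - 5)^4, χ_{M4} = (x - 5)^4.

{M1}: invariant factors x - 5, x - 5, (x - 5)^2.

{M2, M3, M4}: invariant factors x - 5, (x - 5)^3.

Matrices are similar if and only if their invariant-factor lists agree; the partition into similarity classes is {M1}, {M2, M3, M4}.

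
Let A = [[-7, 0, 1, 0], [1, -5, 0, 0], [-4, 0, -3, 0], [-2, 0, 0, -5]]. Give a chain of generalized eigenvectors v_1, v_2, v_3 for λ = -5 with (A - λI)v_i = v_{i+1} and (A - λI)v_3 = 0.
v_1 = [[0, 0, 1, 0]]^T, v_2 = [[1, 0, 2, 0]]^T, v_3 = [[0, 1, 0, -2]]^T

We seek v_1 ∈ ker((A + 5I)^3) \ ker((A + 5I)^2), then set v_{i+1} = (A + 5I) v_i.

One such chain is v_1 = [[0, 0, 1, 0]]^T, v_2 = [[1, 0, 2, 0]]^T, v_3 = [[0, 1, 0, -2]]^T. Check: (A + 5I) v_3 = [[0, 0, 0, 0]]^T = 0.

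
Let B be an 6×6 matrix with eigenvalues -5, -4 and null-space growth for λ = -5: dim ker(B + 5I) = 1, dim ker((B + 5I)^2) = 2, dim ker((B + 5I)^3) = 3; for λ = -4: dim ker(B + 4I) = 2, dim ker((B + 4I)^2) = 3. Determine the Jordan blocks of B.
λ = -5: successive nullity increments [1, 1, 1] count blocks of size ≥ k; block sizes are [3].
λ = -4: successive nullity increments [2, 1] count blocks of size ≥ k; block sizes are [2, 1].

Jordan blocks: (-5, 3), (-4, 2), (-4, 1)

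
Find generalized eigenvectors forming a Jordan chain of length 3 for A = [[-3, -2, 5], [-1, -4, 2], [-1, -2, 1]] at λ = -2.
We seek v_1 ∈ ker((A + 2I)^3) \ ker((A + 2I)^2), then set v_{i+1} = (A + 2I) v_i.

One such chain is v_1 = [[0, 2, 1]]^T, v_2 = [[1, -2, -1]]^T, v_3 = [[-2, 1, 0]]^T. Check: (A + 2I) v_3 = [[0, 0, 0]]^T = 0.

v_1 = [[0, 2, 1]]^T, v_2 = [[1, -2, -1]]^T, v_3 = [[-2, 1, 0]]^T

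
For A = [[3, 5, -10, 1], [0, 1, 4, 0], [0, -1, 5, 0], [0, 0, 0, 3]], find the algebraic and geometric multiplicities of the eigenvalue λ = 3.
algebraic multiplicity 4, geometric multiplicity 2

The characteristic polynomial is (x - 3)^4, so the factor x - 3 appears with exponent 4: the algebraic multiplicity is 4.

rank(A - 3I) = 2, so the eigenspace has dimension 4 - 2 = 2: the geometric multiplicity is 2.

Since 2 < 4, A is not diagonalizable.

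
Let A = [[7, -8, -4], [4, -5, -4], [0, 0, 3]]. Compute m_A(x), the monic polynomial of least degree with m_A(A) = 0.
m_A(x) = (x - 3)(x + 1)

The characteristic polynomial factors as (x - 3)^2(x + 1). The minimal polynomial is ∏(x - λ)^{k_λ} where k_λ is the size of the largest Jordan block at λ.

For λ = -1: rank(A + I) = 2, and the largest Jordan block has size 1 (the smallest k with rank((A + I)^k) = rank((A + I)^(k+1))).
For λ = 3: rank(A - 3I) = 1, and the largest Jordan block has size 1 (the smallest k with rank((A - 3I)^k) = rank((A - 3I)^(k+1))).

So m_A(x) = (x - 3)(x + 1).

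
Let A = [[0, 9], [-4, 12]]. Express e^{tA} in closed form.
e^{tA} = [[(1 - 6*t)*e^{6*t}, 9*t*e^{6*t}], [-4*t*e^{6*t}, (6*t + 1)*e^{6*t}]]

A has Jordan form J = [[6, 1], [0, 6]] with A = PJP^{-1}, so e^{tA} = P e^{tJ} P^{-1}.

For a Jordan block J_k(λ), e^{tJ_k(λ)} = e^{λt} · (I + tN + t^2 N^2/2! + ... + t^{k-1} N^{k-1}/(k-1)!) where N is the nilpotent superdiagonal part.

Assembling the blocks and conjugating back gives the entries of e^{tA} as shown above.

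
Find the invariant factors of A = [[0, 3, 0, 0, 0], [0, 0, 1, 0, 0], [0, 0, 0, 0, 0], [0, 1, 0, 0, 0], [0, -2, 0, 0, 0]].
x, x, x^3

The Jordan structure of A has elementary divisors x^3, x, x. Arranging the block sizes at each eigenvalue in decreasing order and taking row products gives the invariant factors.

Invariant factors (smallest first, each dividing the next): x, x, x^3.

Check: the last factor x^3 is the minimal polynomial, and the product x^5 is the characteristic polynomial.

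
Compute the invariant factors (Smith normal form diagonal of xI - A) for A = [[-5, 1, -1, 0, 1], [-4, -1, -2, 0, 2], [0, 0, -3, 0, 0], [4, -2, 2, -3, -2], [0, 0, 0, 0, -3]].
x + 3, x + 3, x + 3, (x + 3)^2

The Jordan structure of A has elementary divisors (x + 3)^2, (x + 3), (x + 3), (x + 3). Arranging the block sizes at each eigenvalue in decreasing order and taking row products gives the invariant factors.

Invariant factors (smallest first, each dividing the next): x + 3, x + 3, x + 3, (x + 3)^2.

Check: the last factor (x + 3)^2 is the minimal polynomial, and the product (x + 3)^5 is the characteristic polynomial.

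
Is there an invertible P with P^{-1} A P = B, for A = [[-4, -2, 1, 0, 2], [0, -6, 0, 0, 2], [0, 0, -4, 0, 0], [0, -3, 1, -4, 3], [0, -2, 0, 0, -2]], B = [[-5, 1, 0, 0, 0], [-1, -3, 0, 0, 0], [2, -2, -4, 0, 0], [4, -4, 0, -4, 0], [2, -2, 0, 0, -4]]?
No.

Both have characteristic polynomial (x + 4)^5 and minimal polynomial (x + 4)^2. But rank(A + 4I) = 2 for A while rank(B + 4I) = 1 for B, so the number of Jordan blocks at λ = -4 differs. A and B are not similar.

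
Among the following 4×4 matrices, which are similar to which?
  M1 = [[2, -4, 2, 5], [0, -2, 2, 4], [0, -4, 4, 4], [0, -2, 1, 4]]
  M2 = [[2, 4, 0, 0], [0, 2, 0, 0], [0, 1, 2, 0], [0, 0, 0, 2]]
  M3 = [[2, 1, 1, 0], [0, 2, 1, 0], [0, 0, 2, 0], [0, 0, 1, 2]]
2 classes: {M1, M3}, {M2}

Characteristic polynomials: χ_{M1} = (x - 2)^4, χ_{M2} = (x - 2)^4, χ_{M3} = (x - 2)^4.

{M1, M3}: invariant factors x - 2, (x - 2)^3.

{M2}: invariant factors x - 2, x - 2, (x - 2)^2.

Matrices are similar if and only if their invariant-factor lists agree; the partition into similarity classes is {M1, M3}, {M2}.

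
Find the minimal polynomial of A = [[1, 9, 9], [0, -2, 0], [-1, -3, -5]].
The characteristic polynomial factors as (x + 2)^3. The minimal polynomial is ∏(x - λ)^{k_λ} where k_λ is the size of the largest Jordan block at λ.

For λ = -2: rank(A + 2I) = 1, and the largest Jordan block has size 2 (the smallest k with rank((A + 2I)^k) = rank((A + 2I)^(k+1))).

So m_A(x) = (x + 2)^2.

m_A(x) = (x + 2)^2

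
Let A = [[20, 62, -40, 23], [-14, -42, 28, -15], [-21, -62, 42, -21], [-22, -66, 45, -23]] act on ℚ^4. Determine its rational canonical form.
The invariant factors of A (the non-unit diagonal entries of the Smith normal form of xI - A over ℚ[x]) are (x - 1)(x + 4)(x^2 + 5), each dividing the next. The characteristic polynomial is their product, (x - 1)(x + 4)(x^2 + 5).

The rational canonical form is the block-diagonal matrix of companion matrices C(f_i):
R = [[0, 0, 0, 20], [1, 0, 0, -15], [0, 1, 0, -1], [0, 0, 1, -3]].

Note the characteristic polynomial does not split into linear factors over ℚ, so A has no Jordan form over ℚ; the rational canonical form exists over any field.

R = [[0, 0, 0, 20], [1, 0, 0, -15], [0, 1, 0, -1], [0, 0, 1, -3]]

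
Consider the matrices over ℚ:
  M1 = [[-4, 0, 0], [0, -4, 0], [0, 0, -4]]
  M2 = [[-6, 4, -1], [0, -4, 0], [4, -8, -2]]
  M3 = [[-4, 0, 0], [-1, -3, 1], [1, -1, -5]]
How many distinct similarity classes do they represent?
2 classes: {M1}, {M2, M3}

Characteristic polynomials: χ_{M1} = (x + 4)^3, χ_{M2} = (x + 4)^3, χ_{M3} = (x + 4)^3.

{M1}: invariant factors x + 4, x + 4, x + 4.

{M2, M3}: invariant factors x + 4, (x + 4)^2.

Matrices are similar if and only if their invariant-factor lists agree; the partition into similarity classes is {M1}, {M2, M3}.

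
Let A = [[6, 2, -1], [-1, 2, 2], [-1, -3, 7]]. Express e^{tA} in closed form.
e^{tA} = [[(t + 1)*e^{5*t}, t*(4 - t)*e^{5*t}/2, t*(t - 2)*e^{5*t}/2], [-t*e^{5*t}, (t^2 - 6*t + 2)*e^{5*t}/2, t*(4 - t)*e^{5*t}/2], [-t*e^{5*t}, t*(t - 6)*e^{5*t}/2, (-t^2 + 4*t + 2)*e^{5*t}/2]]

A has Jordan form J = [[5, 1, 0], [0, 5, 1], [0, 0, 5]] with A = PJP^{-1}, so e^{tA} = P e^{tJ} P^{-1}.

For a Jordan block J_k(λ), e^{tJ_k(λ)} = e^{λt} · (I + tN + t^2 N^2/2! + ... + t^{k-1} N^{k-1}/(k-1)!) where N is the nilpotent superdiagonal part.

Assembling the blocks and conjugating back gives the entries of e^{tA} as shown above.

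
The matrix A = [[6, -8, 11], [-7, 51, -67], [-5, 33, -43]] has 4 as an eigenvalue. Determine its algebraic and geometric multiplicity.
algebraic multiplicity 1, geometric multiplicity 1

The characteristic polynomial is (x - 5)^2(x - 4), so the factor x - 4 appears with exponent 1: the algebraic multiplicity is 1.

rank(A - 4I) = 2, so the eigenspace has dimension 3 - 2 = 1: the geometric multiplicity is 1.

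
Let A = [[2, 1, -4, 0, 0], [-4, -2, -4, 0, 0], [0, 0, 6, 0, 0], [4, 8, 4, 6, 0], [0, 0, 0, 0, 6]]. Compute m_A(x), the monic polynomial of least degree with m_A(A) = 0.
The characteristic polynomial factors as x^2(x - 6)^3. The minimal polynomial is ∏(x - λ)^{k_λ} where k_λ is the size of the largest Jordan block at λ.

For λ = 0: rank(A) = 4, and the largest Jordan block has size 2 (the smallest k with rank(A^k) = rank(A^(k+1))).
For λ = 6: rank(A - 6I) = 2, and the largest Jordan block has size 1 (the smallest k with rank((A - 6I)^k) = rank((A - 6I)^(k+1))).

So m_A(x) = x^2(x - 6).

m_A(x) = x^2(x - 6)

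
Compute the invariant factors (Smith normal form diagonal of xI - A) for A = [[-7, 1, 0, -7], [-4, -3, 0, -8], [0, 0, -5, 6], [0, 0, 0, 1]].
The Jordan structure of A has elementary divisors (x + 5)^2, (x + 5), (x - 1). Arranging the block sizes at each eigenvalue in decreasing order and taking row products gives the invariant factors.

Invariant factors (smallest first, each dividing the next): x + 5, (x - 1)(x + 5)^2.

Check: the last factor (x - 1)(x + 5)^2 is the minimal polynomial, and the product (x - 1)(x + 5)^3 is the characteristic polynomial.

x + 5, (x - 1)(x + 5)^2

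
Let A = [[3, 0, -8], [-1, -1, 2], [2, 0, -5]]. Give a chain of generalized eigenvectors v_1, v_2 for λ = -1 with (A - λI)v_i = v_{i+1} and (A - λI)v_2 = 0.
v_1 = [[1, 1, 0]]^T, v_2 = [[4, -1, 2]]^T

We seek v_1 ∈ ker((A + I)^2) \ ker(A + I), then set v_{i+1} = (A + I) v_i.

One such chain is v_1 = [[1, 1, 0]]^T, v_2 = [[4, -1, 2]]^T. Check: (A + I) v_2 = [[0, 0, 0]]^T = 0.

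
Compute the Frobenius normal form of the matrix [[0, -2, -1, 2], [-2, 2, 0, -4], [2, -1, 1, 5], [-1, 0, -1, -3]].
The invariant factors of A (the non-unit diagonal entries of the Smith normal form of xI - A over ℚ[x]) are x(x^3 - 2x - 3), each dividing the next. The characteristic polynomial is their product, x(x^3 - 2x - 3).

The rational canonical form is the block-diagonal matrix of companion matrices C(f_i):
R = [[0, 0, 0, 0], [1, 0, 0, 3], [0, 1, 0, 2], [0, 0, 1, 0]].

Note the characteristic polynomial does not split into linear factors over ℚ, so A has no Jordan form over ℚ; the rational canonical form exists over any field.

R = [[0, 0, 0, 0], [1, 0, 0, 3], [0, 1, 0, 2], [0, 0, 1, 0]]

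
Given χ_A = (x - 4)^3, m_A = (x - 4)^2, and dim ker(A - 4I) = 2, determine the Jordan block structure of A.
λ = 4: algebraic multiplicity 3 (exponent in χ_A), largest block size 2 (exponent in m_A), 2 blocks (geometric multiplicity). These force block sizes [2, 1].

Jordan blocks: (4, 2), (4, 1)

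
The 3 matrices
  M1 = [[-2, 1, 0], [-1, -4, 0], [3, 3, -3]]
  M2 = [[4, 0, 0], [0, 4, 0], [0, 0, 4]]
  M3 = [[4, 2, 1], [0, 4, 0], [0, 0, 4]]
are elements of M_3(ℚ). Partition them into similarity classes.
Characteristic polynomials: χ_{M1} = (x + 3)^3, χ_{M2} = (x - 4)^3, χ_{M3} = (x - 4)^3.

{M1}: invariant factors x + 3, (x + 3)^2.

{M2}: invariant factors x - 4, x - 4, x - 4.

{M3}: invariant factors x - 4, (x - 4)^2.

Matrices are similar if and only if their invariant-factor lists agree; the partition into similarity classes is {M1}, {M2}, {M3}.

3 classes: {M1}, {M2}, {M3}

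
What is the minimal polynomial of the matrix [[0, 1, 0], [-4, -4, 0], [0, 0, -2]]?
The characteristic polynomial factors as (x + 2)^3. The minimal polynomial is ∏(x - λ)^{k_λ} where k_λ is the size of the largest Jordan block at λ.

For λ = -2: rank(A + 2I) = 1, and the largest Jordan block has size 2 (the smallest k with rank((A + 2I)^k) = rank((A + 2I)^(k+1))).

So m_A(x) = (x + 2)^2.

m_A(x) = (x + 2)^2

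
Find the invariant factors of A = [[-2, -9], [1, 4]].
The Jordan structure of A has elementary divisors (x - 1)^2. Arranging the block sizes at each eigenvalue in decreasing order and taking row products gives the invariant factors.

Invariant factors (smallest first, each dividing the next): (x - 1)^2.

Check: the last factor (x - 1)^2 is the minimal polynomial, and the product (x - 1)^2 is the characteristic polynomial.

(x - 1)^2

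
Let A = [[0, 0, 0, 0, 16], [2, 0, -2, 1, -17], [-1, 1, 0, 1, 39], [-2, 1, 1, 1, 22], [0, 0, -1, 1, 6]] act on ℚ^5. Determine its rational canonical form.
R = [[0, 0, 0, 0, 16], [1, 0, 0, 0, -40], [0, 1, 0, 0, 41], [0, 0, 1, 0, -23], [0, 0, 0, 1, 7]]

The invariant factors of A (the non-unit diagonal entries of the Smith normal form of xI - A over ℚ[x]) are (x - 1)(x^2 - 3x + 4)^2, each dividing the next. The characteristic polynomial is their product, (x - 1)(x^2 - 3x + 4)^2.

The rational canonical form is the block-diagonal matrix of companion matrices C(f_i):
R = [[0, 0, 0, 0, 16], [1, 0, 0, 0, -40], [0, 1, 0, 0, 41], [0, 0, 1, 0, -23], [0, 0, 0, 1, 7]].

Note the characteristic polynomial does not split into linear factors over ℚ, so A has no Jordan form over ℚ; the rational canonical form exists over any field.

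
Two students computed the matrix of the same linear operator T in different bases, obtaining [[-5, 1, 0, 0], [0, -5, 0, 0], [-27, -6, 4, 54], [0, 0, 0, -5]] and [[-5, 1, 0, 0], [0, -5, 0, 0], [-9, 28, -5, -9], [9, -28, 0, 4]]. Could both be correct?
Yes.

Two matrices over a field are similar if and only if they have the same invariant factors.

Both A and B have characteristic polynomial (x - 4)(x + 5)^3 and minimal polynomial (x - 4)(x + 5)^2. Computing further, both have invariant factors x + 5, (x - 4)(x + 5)^2. Hence A and B are similar.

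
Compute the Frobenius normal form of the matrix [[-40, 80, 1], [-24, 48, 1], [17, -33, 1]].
The invariant factors of A (the non-unit diagonal entries of the Smith normal form of xI - A over ℚ[x]) are (x - 4)^2(x - 1), each dividing the next. The characteristic polynomial is their product, (x - 4)^2(x - 1).

The rational canonical form is the block-diagonal matrix of companion matrices C(f_i):
R = [[0, 0, 16], [1, 0, -24], [0, 1, 9]].

R = [[0, 0, 16], [1, 0, -24], [0, 1, 9]]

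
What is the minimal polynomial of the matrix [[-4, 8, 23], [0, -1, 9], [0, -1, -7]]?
The characteristic polynomial factors as (x + 4)^3. The minimal polynomial is ∏(x - λ)^{k_λ} where k_λ is the size of the largest Jordan block at λ.

For λ = -4: rank(A + 4I) = 2, and the largest Jordan block has size 3 (the smallest k with rank((A + 4I)^k) = rank((A + 4I)^(k+1))).

So m_A(x) = (x + 4)^3.

m_A(x) = (x + 4)^3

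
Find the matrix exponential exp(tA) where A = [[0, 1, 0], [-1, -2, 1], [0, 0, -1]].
A has Jordan form J = [[-1, 1, 0], [0, -1, 1], [0, 0, -1]] with A = PJP^{-1}, so e^{tA} = P e^{tJ} P^{-1}.

For a Jordan block J_k(λ), e^{tJ_k(λ)} = e^{λt} · (I + tN + t^2 N^2/2! + ... + t^{k-1} N^{k-1}/(k-1)!) where N is the nilpotent superdiagonal part.

Assembling the blocks and conjugating back gives the entries of e^{tA} as shown above.

e^{tA} = [[(t + 1)*e^{-t}, t*e^{-t}, t^2*e^{-t}/2], [-t*e^{-t}, (1 - t)*e^{-t}, t*(2 - t)*e^{-t}/2], [0, 0, e^{-t}]]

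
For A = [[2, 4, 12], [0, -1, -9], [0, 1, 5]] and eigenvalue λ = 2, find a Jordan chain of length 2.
v_1 = [[-2, 1, 0]]^T, v_2 = [[4, -3, 1]]^T

We seek v_1 ∈ ker((A - 2I)^2) \ ker(A - 2I), then set v_{i+1} = (A - 2I) v_i.

One such chain is v_1 = [[-2, 1, 0]]^T, v_2 = [[4, -3, 1]]^T. Check: (A - 2I) v_2 = [[0, 0, 0]]^T = 0.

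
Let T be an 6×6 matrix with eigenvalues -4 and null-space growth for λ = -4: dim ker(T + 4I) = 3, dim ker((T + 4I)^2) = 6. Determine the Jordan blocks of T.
Jordan blocks: (-4, 2), (-4, 2), (-4, 2)

λ = -4: successive nullity increments [3, 3] count blocks of size ≥ k; block sizes are [2, 2, 2].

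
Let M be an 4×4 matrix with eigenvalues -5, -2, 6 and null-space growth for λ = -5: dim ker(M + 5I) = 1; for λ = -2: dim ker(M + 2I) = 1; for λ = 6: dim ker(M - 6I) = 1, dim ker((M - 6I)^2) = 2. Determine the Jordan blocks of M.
Jordan blocks: (-5, 1), (-2, 1), (6, 2)

λ = -5: successive nullity increments [1] count blocks of size ≥ k; block sizes are [1].
λ = -2: successive nullity increments [1] count blocks of size ≥ k; block sizes are [1].
λ = 6: successive nullity increments [1, 1] count blocks of size ≥ k; block sizes are [2].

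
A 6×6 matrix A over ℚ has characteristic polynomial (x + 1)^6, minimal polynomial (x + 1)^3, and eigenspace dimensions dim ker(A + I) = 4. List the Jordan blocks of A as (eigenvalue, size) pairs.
λ = -1: algebraic multiplicity 6 (exponent in χ_A), largest block size 3 (exponent in m_A), 4 blocks (geometric multiplicity). These force block sizes [3, 1, 1, 1].

Jordan blocks: (-1, 3), (-1, 1), (-1, 1), (-1, 1)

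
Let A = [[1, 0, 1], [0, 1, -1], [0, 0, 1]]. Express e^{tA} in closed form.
e^{tA} = [[e^{t}, 0, t*e^{t}], [0, e^{t}, -t*e^{t}], [0, 0, e^{t}]]

A has Jordan form J = [[1, 1, 0], [0, 1, 0], [0, 0, 1]] with A = PJP^{-1}, so e^{tA} = P e^{tJ} P^{-1}.

For a Jordan block J_k(λ), e^{tJ_k(λ)} = e^{λt} · (I + tN + t^2 N^2/2! + ... + t^{k-1} N^{k-1}/(k-1)!) where N is the nilpotent superdiagonal part.

Assembling the blocks and conjugating back gives the entries of e^{tA} as shown above.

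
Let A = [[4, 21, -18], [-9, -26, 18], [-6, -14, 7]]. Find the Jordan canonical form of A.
The characteristic polynomial is det(xI - A) = (x + 5)^3, so the eigenvalues are -5 (algebraic multiplicity 3).

For λ = -5: rank(A + 5I) = 1, rank((A + 5I)^2) = 0. The eigenspace has dimension 3 - 1 = 2, so there are 2 Jordan blocks; the rank sequence gives block sizes [2, 1].

Assembling the blocks gives the Jordan form J above.

J = [[-5, 1, 0], [0, -5, 0], [0, 0, -5]]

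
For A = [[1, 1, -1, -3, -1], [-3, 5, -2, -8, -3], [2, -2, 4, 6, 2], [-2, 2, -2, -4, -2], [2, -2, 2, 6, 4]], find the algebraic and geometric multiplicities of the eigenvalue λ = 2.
The characteristic polynomial is (x - 2)^5, so the factor x - 2 appears with exponent 5: the algebraic multiplicity is 5.

rank(A - 2I) = 2, so the eigenspace has dimension 5 - 2 = 3: the geometric multiplicity is 3.

Since 3 < 5, A is not diagonalizable.

algebraic multiplicity 5, geometric multiplicity 3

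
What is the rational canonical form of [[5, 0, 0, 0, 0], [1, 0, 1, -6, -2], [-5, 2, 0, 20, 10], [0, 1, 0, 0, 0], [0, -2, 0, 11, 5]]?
R = [[5, 0, 0, 0, 0], [0, 0, 0, 0, 10], [0, 1, 0, 0, -2], [0, 0, 1, 0, 0], [0, 0, 0, 1, 5]]

The invariant factors of A (the non-unit diagonal entries of the Smith normal form of xI - A over ℚ[x]) are x - 5, (x - 5)(x^3 + 2), each dividing the next. The characteristic polynomial is their product, (x - 5)^2(x^3 + 2).

The rational canonical form is the block-diagonal matrix of companion matrices C(f_i):
R = [[5, 0, 0, 0, 0], [0, 0, 0, 0, 10], [0, 1, 0, 0, -2], [0, 0, 1, 0, 0], [0, 0, 0, 1, 5]].

Note the characteristic polynomial does not split into linear factors over ℚ, so A has no Jordan form over ℚ; the rational canonical form exists over any field.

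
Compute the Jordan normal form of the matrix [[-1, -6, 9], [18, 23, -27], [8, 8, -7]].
J = [[5, 1, 0], [0, 5, 0], [0, 0, 5]]

The characteristic polynomial is det(xI - A) = (x - 5)^3, so the eigenvalues are 5 (algebraic multiplicity 3).

For λ = 5: rank(A - 5I) = 1, rank((A - 5I)^2) = 0. The eigenspace has dimension 3 - 1 = 2, so there are 2 Jordan blocks; the rank sequence gives block sizes [2, 1].

Assembling the blocks gives the Jordan form J above.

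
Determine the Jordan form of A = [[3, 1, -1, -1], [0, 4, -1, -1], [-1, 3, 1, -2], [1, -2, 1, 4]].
J = [[3, 1, 0, 0], [0, 3, 0, 0], [0, 0, 3, 1], [0, 0, 0, 3]]

The characteristic polynomial is det(xI - A) = (x - 3)^4, so the eigenvalues are 3 (algebraic multiplicity 4).

For λ = 3: rank(A - 3I) = 2, rank((A - 3I)^2) = 0. The eigenspace has dimension 4 - 2 = 2, so there are 2 Jordan blocks; the rank sequence gives block sizes [2, 2].

Assembling the blocks gives the Jordan form J above.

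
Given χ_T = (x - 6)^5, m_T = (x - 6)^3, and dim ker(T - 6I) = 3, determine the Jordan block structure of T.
Jordan blocks: (6, 3), (6, 1), (6, 1)

λ = 6: algebraic multiplicity 5 (exponent in χ_T), largest block size 3 (exponent in m_T), 3 blocks (geometric multiplicity). These force block sizes [3, 1, 1].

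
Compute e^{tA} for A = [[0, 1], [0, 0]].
e^{tA} = [[1, t], [0, 1]]

A has Jordan form J = [[0, 1], [0, 0]] with A = PJP^{-1}, so e^{tA} = P e^{tJ} P^{-1}.

For a Jordan block J_k(λ), e^{tJ_k(λ)} = e^{λt} · (I + tN + t^2 N^2/2! + ... + t^{k-1} N^{k-1}/(k-1)!) where N is the nilpotent superdiagonal part.

Assembling the blocks and conjugating back gives the entries of e^{tA} as shown above.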